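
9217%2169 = 541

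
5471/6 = 911 + 5/6 = 911.83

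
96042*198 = 19016316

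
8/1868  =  2/467 = 0.00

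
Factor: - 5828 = -2^2 * 31^1*47^1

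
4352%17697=4352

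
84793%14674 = 11423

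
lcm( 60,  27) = 540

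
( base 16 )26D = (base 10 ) 621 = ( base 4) 21231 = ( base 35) hq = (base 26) NN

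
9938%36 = 2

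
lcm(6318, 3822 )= 309582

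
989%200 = 189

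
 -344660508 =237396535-582057043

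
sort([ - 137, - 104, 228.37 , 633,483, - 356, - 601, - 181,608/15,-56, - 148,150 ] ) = [ - 601,- 356, - 181 , - 148, - 137, - 104, - 56, 608/15, 150,228.37, 483,633] 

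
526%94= 56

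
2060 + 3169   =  5229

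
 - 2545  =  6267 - 8812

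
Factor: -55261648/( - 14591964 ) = 13815412/3647991 = 2^2*3^( - 1 )*13^2*43^ ( - 1)*107^1*191^1*28279^( - 1 )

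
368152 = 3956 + 364196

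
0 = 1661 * 0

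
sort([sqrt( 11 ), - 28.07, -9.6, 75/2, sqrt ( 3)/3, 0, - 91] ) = [ - 91, - 28.07, - 9.6,  0,  sqrt ( 3 ) /3, sqrt(11 ), 75/2 ]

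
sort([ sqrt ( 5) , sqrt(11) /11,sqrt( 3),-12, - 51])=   [-51,-12,sqrt( 11)/11  ,  sqrt ( 3),sqrt(5)]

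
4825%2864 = 1961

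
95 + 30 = 125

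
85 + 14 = 99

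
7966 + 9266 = 17232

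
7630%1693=858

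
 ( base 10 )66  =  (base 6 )150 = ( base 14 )4A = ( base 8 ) 102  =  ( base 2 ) 1000010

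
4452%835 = 277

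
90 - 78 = 12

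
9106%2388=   1942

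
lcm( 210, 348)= 12180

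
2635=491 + 2144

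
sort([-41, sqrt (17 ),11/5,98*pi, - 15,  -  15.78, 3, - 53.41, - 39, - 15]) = [-53.41, - 41,-39,-15.78, - 15, -15,11/5, 3,sqrt( 17 ),98*  pi]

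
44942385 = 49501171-4558786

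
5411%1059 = 116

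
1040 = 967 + 73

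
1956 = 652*3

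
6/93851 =6/93851 = 0.00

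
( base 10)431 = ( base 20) 11B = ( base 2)110101111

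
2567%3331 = 2567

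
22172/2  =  11086 = 11086.00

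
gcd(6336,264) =264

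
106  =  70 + 36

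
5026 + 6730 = 11756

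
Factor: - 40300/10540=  - 5^1*13^1 * 17^( - 1 ) = -  65/17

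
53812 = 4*13453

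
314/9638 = 157/4819 = 0.03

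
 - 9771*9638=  - 94172898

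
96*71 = 6816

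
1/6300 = 1/6300 = 0.00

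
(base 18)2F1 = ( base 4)32113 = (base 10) 919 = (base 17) 331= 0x397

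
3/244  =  3/244 = 0.01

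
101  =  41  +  60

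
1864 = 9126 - 7262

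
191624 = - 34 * ( - 5636)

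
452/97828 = 113/24457 =0.00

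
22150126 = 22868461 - 718335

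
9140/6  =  1523 + 1/3 =1523.33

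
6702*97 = 650094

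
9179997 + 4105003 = 13285000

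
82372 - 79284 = 3088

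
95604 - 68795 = 26809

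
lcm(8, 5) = 40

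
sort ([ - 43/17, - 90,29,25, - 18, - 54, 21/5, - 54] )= [ - 90, - 54, - 54 ,- 18, - 43/17,21/5, 25,29 ]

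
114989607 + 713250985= 828240592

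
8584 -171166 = -162582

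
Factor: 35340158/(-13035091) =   -  2^1 * 7^1* 2524297^1 *13035091^( -1) 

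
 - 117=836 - 953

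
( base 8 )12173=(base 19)E9I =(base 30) 5on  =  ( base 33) 4QT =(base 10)5243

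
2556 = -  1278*(-2) 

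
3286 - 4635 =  - 1349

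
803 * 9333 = 7494399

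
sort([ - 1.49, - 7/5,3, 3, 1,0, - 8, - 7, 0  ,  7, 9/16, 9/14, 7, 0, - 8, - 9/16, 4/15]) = [-8,- 8,  -  7 ,-1.49, - 7/5,  -  9/16, 0,0 , 0,4/15, 9/16, 9/14, 1, 3, 3, 7, 7 ]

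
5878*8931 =52496418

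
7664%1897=76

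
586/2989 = 586/2989 = 0.20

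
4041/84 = 48 + 3/28  =  48.11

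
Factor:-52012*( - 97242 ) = 2^3*3^1*19^1 * 853^1*13003^1=5057750904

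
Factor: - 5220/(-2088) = 5/2 = 2^( - 1 )* 5^1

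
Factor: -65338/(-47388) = 91/66 = 2^(  -  1) * 3^(-1 )*7^1*11^( - 1) * 13^1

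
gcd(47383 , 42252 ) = 7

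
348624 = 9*38736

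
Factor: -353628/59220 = -209/35 =- 5^(-1) * 7^( -1 ) * 11^1*19^1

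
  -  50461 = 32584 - 83045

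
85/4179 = 85/4179 = 0.02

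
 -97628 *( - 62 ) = 6052936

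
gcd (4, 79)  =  1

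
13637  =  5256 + 8381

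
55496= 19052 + 36444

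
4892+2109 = 7001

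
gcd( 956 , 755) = 1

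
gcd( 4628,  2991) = 1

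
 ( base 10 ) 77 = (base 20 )3h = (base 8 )115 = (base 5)302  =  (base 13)5c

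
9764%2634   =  1862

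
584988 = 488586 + 96402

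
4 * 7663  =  30652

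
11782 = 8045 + 3737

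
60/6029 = 60/6029 =0.01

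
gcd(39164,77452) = 4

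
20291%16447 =3844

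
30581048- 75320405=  - 44739357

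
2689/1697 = 2689/1697=1.58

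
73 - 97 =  - 24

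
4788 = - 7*( - 684)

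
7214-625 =6589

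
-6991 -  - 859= - 6132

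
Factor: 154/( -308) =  - 2^ ( - 1)  =  - 1/2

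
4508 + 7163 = 11671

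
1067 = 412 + 655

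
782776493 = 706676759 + 76099734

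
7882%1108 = 126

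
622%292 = 38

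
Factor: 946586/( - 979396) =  - 473293/489698 = - 2^ ( - 1)*11^( - 1) *22259^(  -  1 )*473293^1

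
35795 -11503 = 24292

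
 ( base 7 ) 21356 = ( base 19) eed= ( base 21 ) c1k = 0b1010011010101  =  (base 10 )5333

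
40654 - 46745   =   - 6091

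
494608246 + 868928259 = 1363536505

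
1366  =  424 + 942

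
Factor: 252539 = 7^1 * 43^1*839^1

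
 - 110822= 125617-236439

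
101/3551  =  101/3551 = 0.03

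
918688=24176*38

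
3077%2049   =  1028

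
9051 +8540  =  17591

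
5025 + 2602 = 7627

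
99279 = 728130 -628851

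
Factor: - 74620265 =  - 5^1*43^1*347071^1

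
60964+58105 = 119069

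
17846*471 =8405466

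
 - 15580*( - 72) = 1121760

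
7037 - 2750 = 4287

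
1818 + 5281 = 7099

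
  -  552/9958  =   - 1 + 4703/4979 = - 0.06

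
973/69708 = 973/69708 = 0.01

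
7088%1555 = 868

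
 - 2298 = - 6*383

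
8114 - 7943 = 171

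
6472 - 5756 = 716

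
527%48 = 47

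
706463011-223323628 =483139383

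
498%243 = 12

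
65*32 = 2080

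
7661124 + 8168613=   15829737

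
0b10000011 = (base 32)43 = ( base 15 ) 8B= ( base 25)56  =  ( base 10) 131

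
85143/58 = 1467 + 57/58 = 1467.98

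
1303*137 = 178511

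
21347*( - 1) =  - 21347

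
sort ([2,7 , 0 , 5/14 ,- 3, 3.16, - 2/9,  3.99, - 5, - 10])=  [- 10, - 5,  -  3,-2/9,0 , 5/14,2, 3.16, 3.99 , 7 ]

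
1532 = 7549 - 6017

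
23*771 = 17733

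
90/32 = 2 + 13/16 = 2.81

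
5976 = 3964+2012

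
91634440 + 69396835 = 161031275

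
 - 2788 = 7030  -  9818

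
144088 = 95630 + 48458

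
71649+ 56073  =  127722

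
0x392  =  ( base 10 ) 914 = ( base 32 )si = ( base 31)tf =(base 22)1JC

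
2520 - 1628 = 892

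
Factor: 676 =2^2*13^2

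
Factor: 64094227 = 1103^1*58109^1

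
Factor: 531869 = 13^1*163^1*251^1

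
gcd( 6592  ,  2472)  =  824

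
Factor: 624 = 2^4 * 3^1*13^1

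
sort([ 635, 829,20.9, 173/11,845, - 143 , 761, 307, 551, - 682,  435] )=[-682, - 143, 173/11,20.9, 307, 435, 551, 635, 761,829,845]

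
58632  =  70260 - 11628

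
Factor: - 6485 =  - 5^1*1297^1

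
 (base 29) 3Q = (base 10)113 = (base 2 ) 1110001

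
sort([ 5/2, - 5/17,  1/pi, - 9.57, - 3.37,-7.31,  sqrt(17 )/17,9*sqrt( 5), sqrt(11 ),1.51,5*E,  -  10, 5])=[ - 10, - 9.57,-7.31, -3.37,-5/17, sqrt(17 )/17,1/pi, 1.51,5/2, sqrt(11 ), 5, 5 * E , 9*sqrt(5 )]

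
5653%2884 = 2769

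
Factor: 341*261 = 3^2* 11^1*29^1* 31^1 = 89001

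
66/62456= 33/31228=0.00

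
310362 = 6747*46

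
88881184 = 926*95984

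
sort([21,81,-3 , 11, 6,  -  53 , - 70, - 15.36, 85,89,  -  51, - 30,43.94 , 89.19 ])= [ - 70,-53, - 51, - 30, - 15.36 , - 3, 6,11,21,43.94,81,85, 89,89.19]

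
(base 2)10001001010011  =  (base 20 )11j7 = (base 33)829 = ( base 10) 8787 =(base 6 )104403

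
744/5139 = 248/1713=0.14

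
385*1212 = 466620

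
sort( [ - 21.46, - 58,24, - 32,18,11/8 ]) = [- 58, - 32, - 21.46,11/8,18,24] 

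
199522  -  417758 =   -  218236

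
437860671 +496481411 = 934342082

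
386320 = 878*440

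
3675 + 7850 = 11525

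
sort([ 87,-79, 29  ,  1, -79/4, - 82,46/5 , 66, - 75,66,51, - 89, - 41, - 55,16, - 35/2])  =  [-89,  -  82, - 79, - 75, - 55, - 41,- 79/4, - 35/2,1,46/5,16,29,51,66,66 , 87]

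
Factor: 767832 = 2^3 * 3^1*13^1*23^1*107^1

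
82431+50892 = 133323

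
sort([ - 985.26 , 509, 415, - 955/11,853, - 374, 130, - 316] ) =[ - 985.26, - 374, - 316,- 955/11, 130, 415,  509, 853 ]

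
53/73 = 53/73 = 0.73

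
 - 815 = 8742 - 9557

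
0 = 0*627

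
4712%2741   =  1971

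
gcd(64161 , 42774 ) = 21387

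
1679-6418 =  - 4739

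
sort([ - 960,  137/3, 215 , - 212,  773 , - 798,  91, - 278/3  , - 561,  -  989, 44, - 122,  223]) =[ - 989, - 960, - 798,-561, - 212, - 122, - 278/3,44, 137/3, 91, 215, 223 , 773]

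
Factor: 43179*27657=3^3*7^1*37^1*389^1*439^1 = 1194201603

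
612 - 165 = 447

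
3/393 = 1/131 = 0.01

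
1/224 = 1/224=0.00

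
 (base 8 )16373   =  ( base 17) 18B7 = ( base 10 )7419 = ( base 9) 11153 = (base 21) gh6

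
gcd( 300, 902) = 2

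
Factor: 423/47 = 9 = 3^2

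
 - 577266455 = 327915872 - 905182327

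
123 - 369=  - 246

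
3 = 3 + 0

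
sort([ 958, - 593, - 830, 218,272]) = [ - 830, - 593, 218, 272, 958] 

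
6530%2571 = 1388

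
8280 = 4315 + 3965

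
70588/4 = 17647 = 17647.00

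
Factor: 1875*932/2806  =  873750/1403= 2^1*3^1*5^4 * 23^( - 1 )*61^( - 1 )*233^1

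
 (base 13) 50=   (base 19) 38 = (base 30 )25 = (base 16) 41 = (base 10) 65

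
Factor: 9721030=2^1*5^1*11^1*67^1*1319^1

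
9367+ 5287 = 14654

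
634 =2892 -2258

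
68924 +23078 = 92002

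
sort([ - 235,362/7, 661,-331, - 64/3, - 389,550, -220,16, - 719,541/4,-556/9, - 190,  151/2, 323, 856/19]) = [ - 719,-389, - 331, - 235,-220,- 190, - 556/9,  -  64/3, 16 , 856/19, 362/7, 151/2 , 541/4, 323,550, 661]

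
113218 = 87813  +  25405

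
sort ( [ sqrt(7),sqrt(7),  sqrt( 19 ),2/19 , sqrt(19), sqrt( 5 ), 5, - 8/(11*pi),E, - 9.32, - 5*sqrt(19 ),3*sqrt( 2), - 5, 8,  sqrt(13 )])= [ - 5*sqrt( 19), - 9.32, - 5, -8/(11*pi),2/19,  sqrt( 5 ) , sqrt(7),sqrt(7), E,sqrt( 13),3*sqrt(2), sqrt(19), sqrt( 19), 5,  8] 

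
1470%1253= 217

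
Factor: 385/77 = 5 = 5^1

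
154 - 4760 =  - 4606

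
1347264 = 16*84204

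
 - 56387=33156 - 89543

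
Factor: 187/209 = 17^1*19^( - 1) = 17/19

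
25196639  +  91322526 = 116519165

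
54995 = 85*647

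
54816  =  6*9136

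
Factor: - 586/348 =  - 293/174 = -2^( - 1)*3^( - 1) * 29^( - 1 ) * 293^1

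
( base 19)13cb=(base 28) ac5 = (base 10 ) 8181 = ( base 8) 17765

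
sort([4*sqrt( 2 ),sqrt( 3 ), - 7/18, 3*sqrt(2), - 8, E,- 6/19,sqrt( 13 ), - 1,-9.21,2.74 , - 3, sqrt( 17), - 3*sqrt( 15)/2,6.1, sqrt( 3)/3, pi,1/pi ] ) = [-9.21,-8, - 3*sqrt(15) /2,  -  3 , - 1, - 7/18, - 6/19, 1/pi,  sqrt(3)/3 , sqrt(3),E, 2.74, pi,  sqrt(13 ),sqrt( 17), 3 *sqrt( 2),4 * sqrt( 2) , 6.1 ] 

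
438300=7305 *60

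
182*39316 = 7155512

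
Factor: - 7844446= - 2^1*17^1* 230719^1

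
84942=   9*9438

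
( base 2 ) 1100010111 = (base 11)65A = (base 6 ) 3355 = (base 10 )791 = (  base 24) 18N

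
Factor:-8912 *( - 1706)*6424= 97669673728 = 2^8*11^1*73^1 * 557^1*853^1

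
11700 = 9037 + 2663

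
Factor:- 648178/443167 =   -  2^1*324089^1*443167^ (- 1 ) 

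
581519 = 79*7361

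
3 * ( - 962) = -2886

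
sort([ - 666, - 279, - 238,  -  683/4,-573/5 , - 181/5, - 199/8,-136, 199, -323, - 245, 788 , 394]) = [ - 666, - 323, - 279, - 245, - 238, - 683/4, - 136 , - 573/5, - 181/5, - 199/8,199, 394,788]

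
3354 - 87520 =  - 84166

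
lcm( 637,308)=28028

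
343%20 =3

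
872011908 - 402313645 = 469698263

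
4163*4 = 16652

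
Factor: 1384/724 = 2^1*173^1*181^ ( - 1)= 346/181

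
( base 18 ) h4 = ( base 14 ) 182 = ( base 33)9d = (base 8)466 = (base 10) 310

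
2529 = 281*9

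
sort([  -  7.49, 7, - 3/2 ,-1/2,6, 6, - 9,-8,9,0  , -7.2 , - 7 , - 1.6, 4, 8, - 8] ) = [ - 9, - 8, - 8 , - 7.49, - 7.2, - 7, - 1.6, - 3/2, - 1/2, 0, 4,6,6,7, 8,9]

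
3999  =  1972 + 2027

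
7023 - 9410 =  - 2387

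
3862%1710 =442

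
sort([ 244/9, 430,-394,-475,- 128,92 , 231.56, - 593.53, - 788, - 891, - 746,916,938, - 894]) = [ - 894,-891 , - 788,  -  746,  -  593.53, - 475, - 394, - 128 , 244/9,92, 231.56,430,916 , 938]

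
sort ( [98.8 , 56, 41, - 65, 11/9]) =[  -  65,  11/9, 41 , 56,98.8]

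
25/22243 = 25/22243 = 0.00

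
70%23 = 1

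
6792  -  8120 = -1328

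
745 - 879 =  - 134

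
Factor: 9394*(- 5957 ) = -2^1*7^2*11^1*23^1*37^1*61^1 = -55960058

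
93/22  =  93/22 = 4.23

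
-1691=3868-5559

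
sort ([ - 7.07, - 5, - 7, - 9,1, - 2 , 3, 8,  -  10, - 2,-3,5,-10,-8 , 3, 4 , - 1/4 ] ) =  [ - 10, -10, - 9, - 8 ,  -  7.07, - 7, - 5,  -  3, - 2 , - 2,  -  1/4, 1, 3,3,4,5,8]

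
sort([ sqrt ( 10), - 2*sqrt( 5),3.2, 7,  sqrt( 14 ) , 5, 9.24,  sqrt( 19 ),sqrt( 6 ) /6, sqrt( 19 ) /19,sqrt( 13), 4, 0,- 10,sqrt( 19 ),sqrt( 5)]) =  [-10, - 2*sqrt( 5 ), 0,  sqrt( 19)/19,sqrt( 6)/6, sqrt(5 ), sqrt (10),3.2, sqrt( 13 ), sqrt( 14 ), 4,sqrt (19 ),sqrt(19 ), 5, 7, 9.24]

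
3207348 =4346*738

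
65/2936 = 65/2936 = 0.02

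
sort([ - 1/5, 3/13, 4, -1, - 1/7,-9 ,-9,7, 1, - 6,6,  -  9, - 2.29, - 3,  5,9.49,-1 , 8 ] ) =[ - 9 , -9 ,-9  ,-6, - 3,-2.29, - 1,  -  1, -1/5,-1/7, 3/13 , 1, 4,5, 6,7,8,9.49]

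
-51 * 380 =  - 19380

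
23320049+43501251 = 66821300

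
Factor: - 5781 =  - 3^1*41^1*47^1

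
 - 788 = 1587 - 2375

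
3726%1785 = 156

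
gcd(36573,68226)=3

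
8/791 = 8/791  =  0.01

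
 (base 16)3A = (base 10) 58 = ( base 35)1N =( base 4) 322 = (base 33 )1P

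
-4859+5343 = 484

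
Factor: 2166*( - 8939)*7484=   -  144904265016 = - 2^3*3^1*7^1*19^2*1277^1*1871^1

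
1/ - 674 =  - 1 + 673/674  =  - 0.00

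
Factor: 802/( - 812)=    -401/406 = - 2^(-1)*7^(-1)*29^(- 1 ) * 401^1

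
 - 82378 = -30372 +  - 52006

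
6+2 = 8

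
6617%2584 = 1449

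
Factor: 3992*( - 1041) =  - 4155672 = - 2^3*3^1*347^1*499^1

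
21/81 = 7/27 = 0.26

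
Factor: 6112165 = 5^1*1222433^1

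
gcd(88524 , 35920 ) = 4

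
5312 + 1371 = 6683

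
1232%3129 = 1232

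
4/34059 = 4/34059 = 0.00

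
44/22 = 2 = 2.00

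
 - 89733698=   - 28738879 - 60994819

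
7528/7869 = 7528/7869 = 0.96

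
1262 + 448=1710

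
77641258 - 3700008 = 73941250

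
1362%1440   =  1362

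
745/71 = 745/71 = 10.49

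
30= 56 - 26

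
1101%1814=1101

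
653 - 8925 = - 8272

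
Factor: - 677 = -677^1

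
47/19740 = 1/420 = 0.00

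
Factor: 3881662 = 2^1*19^1*102149^1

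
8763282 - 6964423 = 1798859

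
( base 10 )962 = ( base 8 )1702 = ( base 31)101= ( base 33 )t5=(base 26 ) 1B0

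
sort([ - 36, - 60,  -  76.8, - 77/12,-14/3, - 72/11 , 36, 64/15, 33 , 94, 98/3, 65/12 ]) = [  -  76.8, - 60,- 36 ,-72/11 , - 77/12, - 14/3,  64/15, 65/12, 98/3 , 33, 36,94]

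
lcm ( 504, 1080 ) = 7560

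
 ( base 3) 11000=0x6C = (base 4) 1230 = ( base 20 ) 58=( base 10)108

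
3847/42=3847/42= 91.60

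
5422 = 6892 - 1470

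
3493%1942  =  1551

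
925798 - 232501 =693297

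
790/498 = 395/249 = 1.59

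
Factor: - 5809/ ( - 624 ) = 2^ ( - 4)*3^ (  -  1)*13^ ( - 1 )*37^1*157^1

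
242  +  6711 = 6953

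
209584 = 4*52396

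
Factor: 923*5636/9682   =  2601014/4841 = 2^1*13^1*47^(-1) *71^1 * 103^(- 1 ) * 1409^1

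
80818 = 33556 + 47262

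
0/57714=0 = 0.00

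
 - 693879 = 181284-875163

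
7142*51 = 364242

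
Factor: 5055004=2^2*1263751^1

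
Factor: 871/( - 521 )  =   - 13^1 * 67^1*521^( - 1) 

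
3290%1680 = 1610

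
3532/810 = 4+146/405= 4.36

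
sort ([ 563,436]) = [ 436,  563]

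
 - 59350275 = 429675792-489026067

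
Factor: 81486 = 2^1*3^4*503^1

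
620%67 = 17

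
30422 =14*2173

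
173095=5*34619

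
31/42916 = 31/42916= 0.00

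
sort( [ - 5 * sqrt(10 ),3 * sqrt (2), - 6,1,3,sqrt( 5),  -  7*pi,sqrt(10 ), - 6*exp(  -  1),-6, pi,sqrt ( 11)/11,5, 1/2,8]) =[ - 7 * pi, - 5*sqrt( 10), - 6, -6,-6*exp( -1 ), sqrt ( 11)/11,1/2  ,  1,sqrt( 5), 3,pi,sqrt(10 ),3*sqrt(2),5, 8] 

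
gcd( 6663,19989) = 6663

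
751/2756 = 751/2756 = 0.27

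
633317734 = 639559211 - 6241477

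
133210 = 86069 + 47141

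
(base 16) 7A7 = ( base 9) 2616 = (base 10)1959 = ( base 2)11110100111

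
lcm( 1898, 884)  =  64532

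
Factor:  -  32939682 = -2^1*3^1*79^1*69493^1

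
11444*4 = 45776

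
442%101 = 38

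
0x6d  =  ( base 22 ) 4L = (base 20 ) 59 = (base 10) 109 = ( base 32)3D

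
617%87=8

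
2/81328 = 1/40664 = 0.00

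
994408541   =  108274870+886133671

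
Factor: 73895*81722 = 6038847190 = 2^1*5^1*29^1*1409^1*14779^1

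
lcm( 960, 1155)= 73920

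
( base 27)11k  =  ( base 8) 1410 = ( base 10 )776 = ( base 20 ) 1IG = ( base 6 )3332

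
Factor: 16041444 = 2^2*3^1*863^1*1549^1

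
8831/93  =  8831/93 = 94.96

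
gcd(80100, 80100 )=80100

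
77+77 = 154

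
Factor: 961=31^2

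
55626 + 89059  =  144685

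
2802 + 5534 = 8336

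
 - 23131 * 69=-1596039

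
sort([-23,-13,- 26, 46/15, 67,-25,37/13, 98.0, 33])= [-26,-25,  -  23, - 13,37/13, 46/15, 33,67,  98.0] 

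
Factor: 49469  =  7^1*37^1*191^1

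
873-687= 186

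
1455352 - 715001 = 740351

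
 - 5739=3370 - 9109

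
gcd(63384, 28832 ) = 8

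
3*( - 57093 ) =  - 171279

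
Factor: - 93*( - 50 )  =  2^1*3^1 * 5^2*31^1 = 4650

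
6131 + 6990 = 13121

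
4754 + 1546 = 6300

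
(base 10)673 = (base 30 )MD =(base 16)2a1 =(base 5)10143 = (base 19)1g8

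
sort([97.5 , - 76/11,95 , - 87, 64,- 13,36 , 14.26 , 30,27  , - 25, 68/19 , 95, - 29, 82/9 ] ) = [  -  87, - 29, - 25,-13 , - 76/11 , 68/19, 82/9,14.26, 27,30, 36 , 64, 95, 95,97.5 ] 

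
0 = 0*81946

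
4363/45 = 96+43/45=96.96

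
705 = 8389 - 7684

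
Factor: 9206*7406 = 68179636 = 2^2*7^1 * 23^2*4603^1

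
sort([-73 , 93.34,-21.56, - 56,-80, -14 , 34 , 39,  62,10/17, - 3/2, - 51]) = [ - 80, - 73, - 56, - 51,-21.56, - 14 , - 3/2,10/17,34, 39,62,  93.34 ]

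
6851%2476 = 1899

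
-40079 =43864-83943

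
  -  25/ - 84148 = 25/84148 = 0.00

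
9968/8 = 1246 = 1246.00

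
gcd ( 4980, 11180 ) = 20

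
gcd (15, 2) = 1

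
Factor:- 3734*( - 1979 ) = 2^1*1867^1*  1979^1 = 7389586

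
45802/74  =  618 + 35/37=618.95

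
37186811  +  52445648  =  89632459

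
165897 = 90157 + 75740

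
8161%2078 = 1927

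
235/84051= 235/84051= 0.00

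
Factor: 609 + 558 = 1167 = 3^1*389^1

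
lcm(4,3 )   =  12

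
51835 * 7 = 362845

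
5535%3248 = 2287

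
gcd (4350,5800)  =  1450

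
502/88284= 251/44142 =0.01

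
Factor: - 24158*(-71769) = 1733795502 = 2^1*3^1*47^2*257^1*509^1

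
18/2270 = 9/1135 = 0.01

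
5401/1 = 5401 = 5401.00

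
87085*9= 783765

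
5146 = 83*62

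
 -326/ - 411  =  326/411 = 0.79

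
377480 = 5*75496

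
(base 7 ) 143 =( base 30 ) 2k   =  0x50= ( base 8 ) 120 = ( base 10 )80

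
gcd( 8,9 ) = 1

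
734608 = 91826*8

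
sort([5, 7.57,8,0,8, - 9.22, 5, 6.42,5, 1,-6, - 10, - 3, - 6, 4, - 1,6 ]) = [  -  10, - 9.22, - 6 , - 6, - 3, -1, 0,1, 4, 5, 5, 5, 6, 6.42,7.57, 8, 8 ]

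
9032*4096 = 36995072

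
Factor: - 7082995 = -5^1*521^1*2719^1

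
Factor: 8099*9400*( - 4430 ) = -2^4*5^3*7^1*13^1* 47^1*89^1*443^1= -337258558000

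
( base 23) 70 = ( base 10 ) 161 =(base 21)7E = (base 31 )56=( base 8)241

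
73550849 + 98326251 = 171877100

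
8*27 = 216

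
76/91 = 76/91=0.84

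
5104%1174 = 408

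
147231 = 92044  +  55187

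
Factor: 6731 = 53^1 * 127^1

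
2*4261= 8522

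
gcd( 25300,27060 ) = 220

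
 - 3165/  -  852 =1055/284 = 3.71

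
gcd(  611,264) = 1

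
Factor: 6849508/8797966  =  2^1*53^1*157^( - 1 )*28019^(-1 ) * 32309^1= 3424754/4398983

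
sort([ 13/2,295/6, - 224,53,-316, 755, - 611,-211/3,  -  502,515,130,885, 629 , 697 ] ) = [-611,-502, - 316, - 224 , - 211/3, 13/2 , 295/6, 53,130,515,629,697,755, 885 ]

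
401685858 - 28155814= 373530044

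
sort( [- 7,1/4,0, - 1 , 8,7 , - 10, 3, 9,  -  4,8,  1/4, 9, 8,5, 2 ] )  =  [ - 10, - 7, - 4, - 1,0, 1/4,1/4,2,3, 5,7, 8,8,8, 9,9]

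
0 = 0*62203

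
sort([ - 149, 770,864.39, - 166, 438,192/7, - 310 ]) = [ - 310, - 166, - 149,192/7,438, 770  ,  864.39] 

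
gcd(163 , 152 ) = 1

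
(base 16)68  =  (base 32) 38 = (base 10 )104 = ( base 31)3b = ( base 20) 54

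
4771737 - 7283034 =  - 2511297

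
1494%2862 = 1494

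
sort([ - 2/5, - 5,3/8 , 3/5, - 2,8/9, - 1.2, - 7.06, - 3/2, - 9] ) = [ -9,-7.06,-5,-2, - 3/2, - 1.2,- 2/5, 3/8,3/5,8/9 ]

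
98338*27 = 2655126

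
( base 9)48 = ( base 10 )44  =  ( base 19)26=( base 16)2C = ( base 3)1122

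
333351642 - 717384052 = -384032410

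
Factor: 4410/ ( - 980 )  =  -2^( - 1) * 3^2=- 9/2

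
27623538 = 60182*459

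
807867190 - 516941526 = 290925664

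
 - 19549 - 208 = -19757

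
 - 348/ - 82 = 4+10/41 =4.24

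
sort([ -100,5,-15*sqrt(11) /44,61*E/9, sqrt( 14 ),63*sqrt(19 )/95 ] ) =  [ - 100,-15 * sqrt( 11) /44,63*sqrt(19)/95,sqrt(14 ),5, 61* E/9]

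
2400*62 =148800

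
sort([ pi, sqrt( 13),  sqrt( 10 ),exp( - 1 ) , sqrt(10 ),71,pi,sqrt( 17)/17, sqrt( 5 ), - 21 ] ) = [ - 21,sqrt(17) /17, exp(- 1 ) , sqrt(5),pi, pi, sqrt( 10), sqrt(10 ),sqrt( 13),  71] 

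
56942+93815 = 150757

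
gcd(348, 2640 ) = 12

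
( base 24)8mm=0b1010000100110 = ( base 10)5158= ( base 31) 5bc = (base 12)2B9A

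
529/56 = 529/56 = 9.45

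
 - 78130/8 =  -9767 + 3/4 = - 9766.25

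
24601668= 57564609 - 32962941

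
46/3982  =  23/1991 =0.01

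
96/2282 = 48/1141= 0.04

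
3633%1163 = 144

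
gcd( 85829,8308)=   1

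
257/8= 32+1/8=32.12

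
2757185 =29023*95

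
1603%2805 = 1603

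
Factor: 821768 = 2^3*139^1*739^1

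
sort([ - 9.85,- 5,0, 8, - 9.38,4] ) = [ - 9.85, - 9.38, - 5, 0,4, 8]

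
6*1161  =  6966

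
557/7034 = 557/7034 =0.08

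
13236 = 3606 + 9630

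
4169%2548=1621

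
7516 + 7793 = 15309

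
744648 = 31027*24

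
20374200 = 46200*441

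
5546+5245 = 10791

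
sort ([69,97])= [69  ,  97 ]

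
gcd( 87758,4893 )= 1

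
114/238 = 57/119 = 0.48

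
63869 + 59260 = 123129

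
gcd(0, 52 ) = 52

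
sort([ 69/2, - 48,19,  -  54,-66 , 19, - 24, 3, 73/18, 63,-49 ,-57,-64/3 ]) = [  -  66, - 57,- 54, - 49, - 48,-24,-64/3, 3,73/18, 19 , 19, 69/2, 63]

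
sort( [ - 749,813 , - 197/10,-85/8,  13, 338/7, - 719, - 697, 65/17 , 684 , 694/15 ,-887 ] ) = [ - 887, - 749, - 719, - 697, - 197/10, - 85/8, 65/17,13,694/15,338/7, 684, 813 ] 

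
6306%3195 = 3111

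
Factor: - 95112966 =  - 2^1*3^1*13^1 * 181^1 * 6737^1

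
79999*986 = 78879014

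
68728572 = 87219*788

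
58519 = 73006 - 14487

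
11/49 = 11/49 = 0.22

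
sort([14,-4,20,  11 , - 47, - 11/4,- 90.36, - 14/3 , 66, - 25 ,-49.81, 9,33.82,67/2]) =[ - 90.36, - 49.81,-47,-25,-14/3,  -  4, - 11/4, 9,11,14,20, 67/2 , 33.82 , 66] 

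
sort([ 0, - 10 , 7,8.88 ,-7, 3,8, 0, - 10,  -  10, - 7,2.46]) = [ - 10, - 10, - 10, - 7, - 7 , 0, 0,2.46, 3, 7 , 8 , 8.88]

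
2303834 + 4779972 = 7083806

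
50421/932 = 54+93/932= 54.10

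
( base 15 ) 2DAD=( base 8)23156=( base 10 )9838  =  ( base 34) 8hc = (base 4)2121232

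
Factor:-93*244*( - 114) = 2586888 = 2^3 * 3^2 * 19^1 *31^1*61^1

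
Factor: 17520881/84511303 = 7^2*357569^1*84511303^( - 1)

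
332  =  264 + 68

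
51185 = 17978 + 33207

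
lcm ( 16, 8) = 16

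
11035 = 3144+7891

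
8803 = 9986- 1183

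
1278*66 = 84348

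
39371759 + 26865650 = 66237409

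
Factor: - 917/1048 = - 7/8 = -  2^ (-3) * 7^1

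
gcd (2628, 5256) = 2628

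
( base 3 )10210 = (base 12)86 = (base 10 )102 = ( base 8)146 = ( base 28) 3i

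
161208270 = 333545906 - 172337636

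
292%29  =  2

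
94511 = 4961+89550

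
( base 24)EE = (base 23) F5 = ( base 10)350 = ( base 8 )536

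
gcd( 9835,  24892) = 7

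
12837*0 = 0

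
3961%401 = 352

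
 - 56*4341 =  - 243096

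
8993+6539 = 15532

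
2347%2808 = 2347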